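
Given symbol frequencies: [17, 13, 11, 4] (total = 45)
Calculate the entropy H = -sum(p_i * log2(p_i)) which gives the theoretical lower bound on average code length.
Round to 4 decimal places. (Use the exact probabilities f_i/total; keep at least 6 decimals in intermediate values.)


Per-symbol terms -p_i * log2(p_i) with p_i = f_i/45:
  p = 17/45 = 0.377778: log2(p) = -1.404390, -p*log2(p) = 0.530547
  p = 13/45 = 0.288889: log2(p) = -1.791413, -p*log2(p) = 0.517519
  p = 11/45 = 0.244444: log2(p) = -2.032421, -p*log2(p) = 0.496814
  p = 4/45 = 0.088889: log2(p) = -3.491853, -p*log2(p) = 0.310387
H = 0.530547 + 0.517519 + 0.496814 + 0.310387 = 1.855267

H = 1.8553 bits/symbol


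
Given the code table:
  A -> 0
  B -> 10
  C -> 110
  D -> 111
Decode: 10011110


Decoding:
10 -> B
0 -> A
111 -> D
10 -> B


Result: BADB


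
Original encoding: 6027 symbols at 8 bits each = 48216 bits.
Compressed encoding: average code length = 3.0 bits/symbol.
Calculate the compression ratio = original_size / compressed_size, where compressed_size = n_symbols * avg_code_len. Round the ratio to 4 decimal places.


original_size = n_symbols * orig_bits = 6027 * 8 = 48216 bits
compressed_size = n_symbols * avg_code_len = 6027 * 3.0 = 18081.0 bits
ratio = original_size / compressed_size = 48216 / 18081.0 = 2.6667

Compression ratio = 2.6667


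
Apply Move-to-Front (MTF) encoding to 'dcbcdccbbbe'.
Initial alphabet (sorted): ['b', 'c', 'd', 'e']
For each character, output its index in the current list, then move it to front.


MTF encoding:
'd': index 2 in ['b', 'c', 'd', 'e'] -> ['d', 'b', 'c', 'e']
'c': index 2 in ['d', 'b', 'c', 'e'] -> ['c', 'd', 'b', 'e']
'b': index 2 in ['c', 'd', 'b', 'e'] -> ['b', 'c', 'd', 'e']
'c': index 1 in ['b', 'c', 'd', 'e'] -> ['c', 'b', 'd', 'e']
'd': index 2 in ['c', 'b', 'd', 'e'] -> ['d', 'c', 'b', 'e']
'c': index 1 in ['d', 'c', 'b', 'e'] -> ['c', 'd', 'b', 'e']
'c': index 0 in ['c', 'd', 'b', 'e'] -> ['c', 'd', 'b', 'e']
'b': index 2 in ['c', 'd', 'b', 'e'] -> ['b', 'c', 'd', 'e']
'b': index 0 in ['b', 'c', 'd', 'e'] -> ['b', 'c', 'd', 'e']
'b': index 0 in ['b', 'c', 'd', 'e'] -> ['b', 'c', 'd', 'e']
'e': index 3 in ['b', 'c', 'd', 'e'] -> ['e', 'b', 'c', 'd']


Output: [2, 2, 2, 1, 2, 1, 0, 2, 0, 0, 3]


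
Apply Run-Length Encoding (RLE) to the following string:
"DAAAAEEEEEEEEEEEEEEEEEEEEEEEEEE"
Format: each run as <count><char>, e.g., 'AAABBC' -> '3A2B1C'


Scanning runs left to right:
  i=0: run of 'D' x 1 -> '1D'
  i=1: run of 'A' x 4 -> '4A'
  i=5: run of 'E' x 26 -> '26E'

RLE = 1D4A26E


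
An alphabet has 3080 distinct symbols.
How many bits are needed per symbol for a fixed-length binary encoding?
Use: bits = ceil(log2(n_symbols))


log2(3080) = 11.5887
Bracket: 2^11 = 2048 < 3080 <= 2^12 = 4096
So ceil(log2(3080)) = 12

bits = ceil(log2(3080)) = ceil(11.5887) = 12 bits


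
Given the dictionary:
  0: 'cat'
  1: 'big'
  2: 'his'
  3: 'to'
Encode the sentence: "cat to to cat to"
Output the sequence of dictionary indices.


Look up each word in the dictionary:
  'cat' -> 0
  'to' -> 3
  'to' -> 3
  'cat' -> 0
  'to' -> 3

Encoded: [0, 3, 3, 0, 3]


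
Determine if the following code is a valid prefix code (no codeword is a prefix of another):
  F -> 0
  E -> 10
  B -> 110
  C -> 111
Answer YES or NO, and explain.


Checking each pair (does one codeword prefix another?):
  F='0' vs E='10': no prefix
  F='0' vs B='110': no prefix
  F='0' vs C='111': no prefix
  E='10' vs F='0': no prefix
  E='10' vs B='110': no prefix
  E='10' vs C='111': no prefix
  B='110' vs F='0': no prefix
  B='110' vs E='10': no prefix
  B='110' vs C='111': no prefix
  C='111' vs F='0': no prefix
  C='111' vs E='10': no prefix
  C='111' vs B='110': no prefix
No violation found over all pairs.

YES -- this is a valid prefix code. No codeword is a prefix of any other codeword.


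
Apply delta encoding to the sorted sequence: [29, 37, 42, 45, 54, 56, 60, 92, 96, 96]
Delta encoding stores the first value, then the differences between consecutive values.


First value: 29
Deltas:
  37 - 29 = 8
  42 - 37 = 5
  45 - 42 = 3
  54 - 45 = 9
  56 - 54 = 2
  60 - 56 = 4
  92 - 60 = 32
  96 - 92 = 4
  96 - 96 = 0


Delta encoded: [29, 8, 5, 3, 9, 2, 4, 32, 4, 0]


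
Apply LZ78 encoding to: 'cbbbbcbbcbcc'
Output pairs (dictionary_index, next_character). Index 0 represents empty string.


LZ78 encoding steps:
Dictionary: {0: ''}
Step 1: w='' (idx 0), next='c' -> output (0, 'c'), add 'c' as idx 1
Step 2: w='' (idx 0), next='b' -> output (0, 'b'), add 'b' as idx 2
Step 3: w='b' (idx 2), next='b' -> output (2, 'b'), add 'bb' as idx 3
Step 4: w='b' (idx 2), next='c' -> output (2, 'c'), add 'bc' as idx 4
Step 5: w='bb' (idx 3), next='c' -> output (3, 'c'), add 'bbc' as idx 5
Step 6: w='bc' (idx 4), next='c' -> output (4, 'c'), add 'bcc' as idx 6


Encoded: [(0, 'c'), (0, 'b'), (2, 'b'), (2, 'c'), (3, 'c'), (4, 'c')]


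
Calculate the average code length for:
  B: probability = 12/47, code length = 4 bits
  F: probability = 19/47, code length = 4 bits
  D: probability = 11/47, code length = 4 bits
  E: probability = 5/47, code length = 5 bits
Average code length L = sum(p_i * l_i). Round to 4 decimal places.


Weighted contributions p_i * l_i:
  B: (12/47) * 4 = 48/47
  F: (19/47) * 4 = 76/47
  D: (11/47) * 4 = 44/47
  E: (5/47) * 5 = 25/47
Sum = (48 + 76 + 44 + 25)/47 = 193/47

L = 193/47 = 4.1064 bits/symbol


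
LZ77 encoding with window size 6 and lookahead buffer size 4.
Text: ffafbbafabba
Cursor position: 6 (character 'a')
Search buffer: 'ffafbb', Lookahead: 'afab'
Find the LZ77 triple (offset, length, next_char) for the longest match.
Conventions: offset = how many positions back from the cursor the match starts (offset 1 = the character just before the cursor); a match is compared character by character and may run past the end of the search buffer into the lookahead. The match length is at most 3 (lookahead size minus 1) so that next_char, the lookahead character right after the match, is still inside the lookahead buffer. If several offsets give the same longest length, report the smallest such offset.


Try each offset into the search buffer:
  offset=1 (pos 5, char 'b'): match length 0
  offset=2 (pos 4, char 'b'): match length 0
  offset=3 (pos 3, char 'f'): match length 0
  offset=4 (pos 2, char 'a'): match length 2
  offset=5 (pos 1, char 'f'): match length 0
  offset=6 (pos 0, char 'f'): match length 0
Longest match has length 2 at offset 4.
next_char = character at position 6 + 2 = 8 -> 'a'

Best match: offset=4, length=2 (matching 'af' starting at position 2)
LZ77 triple: (4, 2, 'a')


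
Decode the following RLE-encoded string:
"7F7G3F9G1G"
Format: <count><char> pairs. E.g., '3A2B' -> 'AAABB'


Expanding each <count><char> pair:
  7F -> 'FFFFFFF'
  7G -> 'GGGGGGG'
  3F -> 'FFF'
  9G -> 'GGGGGGGGG'
  1G -> 'G'

Decoded = FFFFFFFGGGGGGGFFFGGGGGGGGGG


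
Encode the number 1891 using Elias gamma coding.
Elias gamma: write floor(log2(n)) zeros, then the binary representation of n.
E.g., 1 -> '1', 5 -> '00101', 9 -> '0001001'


num_bits = floor(log2(1891)) + 1 = 11
leading_zeros = num_bits - 1 = 10
binary(1891) = 11101100011

Elias gamma(1891) = '0000000000' + '11101100011' = 000000000011101100011 (21 bits)


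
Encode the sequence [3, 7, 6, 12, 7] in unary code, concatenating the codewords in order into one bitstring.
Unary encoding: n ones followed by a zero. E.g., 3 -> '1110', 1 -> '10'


Encode each number as n ones followed by a terminating 0:
  3 -> 1110 (4 bits)
  7 -> 11111110 (8 bits)
  6 -> 1111110 (7 bits)
  12 -> 1111111111110 (13 bits)
  7 -> 11111110 (8 bits)
Total length = 4 + 8 + 7 + 13 + 8 = 40 bits.

Unary([3, 7, 6, 12, 7]) = 1110111111101111110111111111111011111110 (40 bits)


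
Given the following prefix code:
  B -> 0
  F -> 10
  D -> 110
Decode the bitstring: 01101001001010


Decoding step by step:
Bits 0 -> B
Bits 110 -> D
Bits 10 -> F
Bits 0 -> B
Bits 10 -> F
Bits 0 -> B
Bits 10 -> F
Bits 10 -> F


Decoded message: BDFBFBFF


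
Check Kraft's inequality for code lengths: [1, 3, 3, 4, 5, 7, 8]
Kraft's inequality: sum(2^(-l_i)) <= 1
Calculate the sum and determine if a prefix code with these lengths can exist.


Sum = 2^(-1) + 2^(-3) + 2^(-3) + 2^(-4) + 2^(-5) + 2^(-7) + 2^(-8)
    = 0.5 + 0.125 + 0.125 + 0.0625 + 0.03125 + 0.0078125 + 0.00390625
    = 219/256 = 0.85546875
Since 0.85546875 <= 1, Kraft's inequality IS satisfied.
A prefix code with these lengths CAN exist.

Kraft sum = 0.85546875. Satisfied.


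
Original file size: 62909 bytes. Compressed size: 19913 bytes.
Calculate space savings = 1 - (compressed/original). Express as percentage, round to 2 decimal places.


ratio = compressed/original = 19913/62909 = 0.316537
savings = 1 - ratio = 1 - 0.316537 = 0.683463
as a percentage: 0.683463 * 100 = 68.35%

Space savings = 1 - 19913/62909 = 68.35%


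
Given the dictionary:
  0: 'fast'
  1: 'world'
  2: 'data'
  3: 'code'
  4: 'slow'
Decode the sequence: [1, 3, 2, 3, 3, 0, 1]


Look up each index in the dictionary:
  1 -> 'world'
  3 -> 'code'
  2 -> 'data'
  3 -> 'code'
  3 -> 'code'
  0 -> 'fast'
  1 -> 'world'

Decoded: "world code data code code fast world"


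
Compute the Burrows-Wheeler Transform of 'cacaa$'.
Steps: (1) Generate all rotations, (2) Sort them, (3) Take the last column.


Rotations (sorted):
  0: $cacaa -> last char: a
  1: a$caca -> last char: a
  2: aa$cac -> last char: c
  3: acaa$c -> last char: c
  4: caa$ca -> last char: a
  5: cacaa$ -> last char: $


BWT = aacca$


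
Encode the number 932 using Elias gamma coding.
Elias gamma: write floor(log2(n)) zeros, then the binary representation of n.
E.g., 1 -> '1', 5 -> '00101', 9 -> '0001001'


num_bits = floor(log2(932)) + 1 = 10
leading_zeros = num_bits - 1 = 9
binary(932) = 1110100100

Elias gamma(932) = '000000000' + '1110100100' = 0000000001110100100 (19 bits)


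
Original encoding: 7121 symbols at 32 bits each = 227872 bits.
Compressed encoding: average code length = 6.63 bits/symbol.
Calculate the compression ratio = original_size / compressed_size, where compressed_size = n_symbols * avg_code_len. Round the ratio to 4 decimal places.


original_size = n_symbols * orig_bits = 7121 * 32 = 227872 bits
compressed_size = n_symbols * avg_code_len = 7121 * 6.63 = 47212.23 bits
ratio = original_size / compressed_size = 227872 / 47212.23 = 4.8265

Compression ratio = 4.8265


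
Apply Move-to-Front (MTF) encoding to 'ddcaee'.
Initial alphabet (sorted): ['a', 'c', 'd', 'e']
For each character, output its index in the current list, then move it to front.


MTF encoding:
'd': index 2 in ['a', 'c', 'd', 'e'] -> ['d', 'a', 'c', 'e']
'd': index 0 in ['d', 'a', 'c', 'e'] -> ['d', 'a', 'c', 'e']
'c': index 2 in ['d', 'a', 'c', 'e'] -> ['c', 'd', 'a', 'e']
'a': index 2 in ['c', 'd', 'a', 'e'] -> ['a', 'c', 'd', 'e']
'e': index 3 in ['a', 'c', 'd', 'e'] -> ['e', 'a', 'c', 'd']
'e': index 0 in ['e', 'a', 'c', 'd'] -> ['e', 'a', 'c', 'd']


Output: [2, 0, 2, 2, 3, 0]


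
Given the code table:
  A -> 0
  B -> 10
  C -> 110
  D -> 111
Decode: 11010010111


Decoding:
110 -> C
10 -> B
0 -> A
10 -> B
111 -> D


Result: CBABD


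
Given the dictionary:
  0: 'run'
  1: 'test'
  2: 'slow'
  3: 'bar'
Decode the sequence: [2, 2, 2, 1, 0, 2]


Look up each index in the dictionary:
  2 -> 'slow'
  2 -> 'slow'
  2 -> 'slow'
  1 -> 'test'
  0 -> 'run'
  2 -> 'slow'

Decoded: "slow slow slow test run slow"


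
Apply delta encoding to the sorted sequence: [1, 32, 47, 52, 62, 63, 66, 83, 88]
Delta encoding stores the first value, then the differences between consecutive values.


First value: 1
Deltas:
  32 - 1 = 31
  47 - 32 = 15
  52 - 47 = 5
  62 - 52 = 10
  63 - 62 = 1
  66 - 63 = 3
  83 - 66 = 17
  88 - 83 = 5


Delta encoded: [1, 31, 15, 5, 10, 1, 3, 17, 5]


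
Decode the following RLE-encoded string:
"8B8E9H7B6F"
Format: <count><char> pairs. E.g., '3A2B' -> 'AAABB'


Expanding each <count><char> pair:
  8B -> 'BBBBBBBB'
  8E -> 'EEEEEEEE'
  9H -> 'HHHHHHHHH'
  7B -> 'BBBBBBB'
  6F -> 'FFFFFF'

Decoded = BBBBBBBBEEEEEEEEHHHHHHHHHBBBBBBBFFFFFF


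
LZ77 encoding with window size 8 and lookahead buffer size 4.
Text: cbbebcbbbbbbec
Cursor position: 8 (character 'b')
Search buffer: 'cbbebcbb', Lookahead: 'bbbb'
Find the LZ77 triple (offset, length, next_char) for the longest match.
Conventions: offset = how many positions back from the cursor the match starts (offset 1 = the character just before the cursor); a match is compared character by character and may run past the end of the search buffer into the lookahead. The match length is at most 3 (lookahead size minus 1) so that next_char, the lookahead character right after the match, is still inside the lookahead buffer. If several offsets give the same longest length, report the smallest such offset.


Try each offset into the search buffer:
  offset=1 (pos 7, char 'b'): match length 3
  offset=2 (pos 6, char 'b'): match length 3
  offset=3 (pos 5, char 'c'): match length 0
  offset=4 (pos 4, char 'b'): match length 1
  offset=5 (pos 3, char 'e'): match length 0
  offset=6 (pos 2, char 'b'): match length 1
  offset=7 (pos 1, char 'b'): match length 2
  offset=8 (pos 0, char 'c'): match length 0
Longest match has length 3, found at offsets 1, 2; take the smallest, offset 1.
next_char = character at position 8 + 3 = 11 -> 'b'

Best match: offset=1, length=3 (matching 'bbb' starting at position 7)
LZ77 triple: (1, 3, 'b')


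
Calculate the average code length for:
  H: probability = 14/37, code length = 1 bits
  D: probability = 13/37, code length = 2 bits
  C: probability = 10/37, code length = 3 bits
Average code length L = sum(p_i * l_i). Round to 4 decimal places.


Weighted contributions p_i * l_i:
  H: (14/37) * 1 = 14/37
  D: (13/37) * 2 = 26/37
  C: (10/37) * 3 = 30/37
Sum = (14 + 26 + 30)/37 = 70/37

L = 70/37 = 1.8919 bits/symbol


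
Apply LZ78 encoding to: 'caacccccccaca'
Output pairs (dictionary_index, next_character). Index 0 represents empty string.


LZ78 encoding steps:
Dictionary: {0: ''}
Step 1: w='' (idx 0), next='c' -> output (0, 'c'), add 'c' as idx 1
Step 2: w='' (idx 0), next='a' -> output (0, 'a'), add 'a' as idx 2
Step 3: w='a' (idx 2), next='c' -> output (2, 'c'), add 'ac' as idx 3
Step 4: w='c' (idx 1), next='c' -> output (1, 'c'), add 'cc' as idx 4
Step 5: w='cc' (idx 4), next='c' -> output (4, 'c'), add 'ccc' as idx 5
Step 6: w='c' (idx 1), next='a' -> output (1, 'a'), add 'ca' as idx 6
Step 7: w='ca' (idx 6), end of input -> output (6, '')


Encoded: [(0, 'c'), (0, 'a'), (2, 'c'), (1, 'c'), (4, 'c'), (1, 'a'), (6, '')]


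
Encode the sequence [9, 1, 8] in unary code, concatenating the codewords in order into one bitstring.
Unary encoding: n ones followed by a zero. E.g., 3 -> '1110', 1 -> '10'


Encode each number as n ones followed by a terminating 0:
  9 -> 1111111110 (10 bits)
  1 -> 10 (2 bits)
  8 -> 111111110 (9 bits)
Total length = 10 + 2 + 9 = 21 bits.

Unary([9, 1, 8]) = 111111111010111111110 (21 bits)


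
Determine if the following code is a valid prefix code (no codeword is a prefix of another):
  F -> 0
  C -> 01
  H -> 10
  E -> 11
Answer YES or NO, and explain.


Checking each pair (does one codeword prefix another?):
  F='0' vs C='01': prefix -- VIOLATION

NO -- this is NOT a valid prefix code. F (0) is a prefix of C (01).


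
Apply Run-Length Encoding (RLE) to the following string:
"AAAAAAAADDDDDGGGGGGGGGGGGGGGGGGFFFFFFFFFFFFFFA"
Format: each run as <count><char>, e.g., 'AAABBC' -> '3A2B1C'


Scanning runs left to right:
  i=0: run of 'A' x 8 -> '8A'
  i=8: run of 'D' x 5 -> '5D'
  i=13: run of 'G' x 18 -> '18G'
  i=31: run of 'F' x 14 -> '14F'
  i=45: run of 'A' x 1 -> '1A'

RLE = 8A5D18G14F1A


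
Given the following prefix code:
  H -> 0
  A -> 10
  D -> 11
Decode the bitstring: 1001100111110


Decoding step by step:
Bits 10 -> A
Bits 0 -> H
Bits 11 -> D
Bits 0 -> H
Bits 0 -> H
Bits 11 -> D
Bits 11 -> D
Bits 10 -> A


Decoded message: AHDHHDDA


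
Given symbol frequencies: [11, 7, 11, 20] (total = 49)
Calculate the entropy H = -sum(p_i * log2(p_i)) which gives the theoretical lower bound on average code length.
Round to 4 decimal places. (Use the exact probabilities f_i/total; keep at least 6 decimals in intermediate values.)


Per-symbol terms -p_i * log2(p_i) with p_i = f_i/49:
  p = 11/49 = 0.224490: log2(p) = -2.155278, -p*log2(p) = 0.483838
  p = 7/49 = 0.142857: log2(p) = -2.807355, -p*log2(p) = 0.401051
  p = 11/49 = 0.224490: log2(p) = -2.155278, -p*log2(p) = 0.483838
  p = 20/49 = 0.408163: log2(p) = -1.292782, -p*log2(p) = 0.527666
H = 0.483838 + 0.401051 + 0.483838 + 0.527666 = 1.896393

H = 1.8964 bits/symbol


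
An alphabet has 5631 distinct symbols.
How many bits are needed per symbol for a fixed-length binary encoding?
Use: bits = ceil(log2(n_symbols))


log2(5631) = 12.4592
Bracket: 2^12 = 4096 < 5631 <= 2^13 = 8192
So ceil(log2(5631)) = 13

bits = ceil(log2(5631)) = ceil(12.4592) = 13 bits


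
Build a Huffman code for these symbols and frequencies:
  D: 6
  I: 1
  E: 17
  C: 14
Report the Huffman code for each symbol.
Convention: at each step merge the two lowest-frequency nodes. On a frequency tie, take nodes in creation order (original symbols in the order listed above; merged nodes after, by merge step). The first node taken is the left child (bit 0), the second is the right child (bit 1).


Huffman tree construction:
Step 1: Merge I(1) + D(6) = 7
Step 2: Merge (I+D)(7) + C(14) = 21
Step 3: Merge E(17) + ((I+D)+C)(21) = 38
Read each symbol's code off the tree from the root (left child = 0, right child = 1).

Codes:
  D: 101 (length 3)
  I: 100 (length 3)
  E: 0 (length 1)
  C: 11 (length 2)
Average code length: 66/38 = 1.7368 bits/symbol


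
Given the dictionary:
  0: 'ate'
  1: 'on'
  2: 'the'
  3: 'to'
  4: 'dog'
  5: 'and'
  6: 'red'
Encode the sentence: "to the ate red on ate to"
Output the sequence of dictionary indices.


Look up each word in the dictionary:
  'to' -> 3
  'the' -> 2
  'ate' -> 0
  'red' -> 6
  'on' -> 1
  'ate' -> 0
  'to' -> 3

Encoded: [3, 2, 0, 6, 1, 0, 3]


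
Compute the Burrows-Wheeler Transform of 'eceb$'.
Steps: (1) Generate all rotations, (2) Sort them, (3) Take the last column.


Rotations (sorted):
  0: $eceb -> last char: b
  1: b$ece -> last char: e
  2: ceb$e -> last char: e
  3: eb$ec -> last char: c
  4: eceb$ -> last char: $


BWT = beec$


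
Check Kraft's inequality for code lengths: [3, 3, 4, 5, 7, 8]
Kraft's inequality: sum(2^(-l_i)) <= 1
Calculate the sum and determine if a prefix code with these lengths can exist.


Sum = 2^(-3) + 2^(-3) + 2^(-4) + 2^(-5) + 2^(-7) + 2^(-8)
    = 0.125 + 0.125 + 0.0625 + 0.03125 + 0.0078125 + 0.00390625
    = 91/256 = 0.35546875
Since 0.35546875 <= 1, Kraft's inequality IS satisfied.
A prefix code with these lengths CAN exist.

Kraft sum = 0.35546875. Satisfied.


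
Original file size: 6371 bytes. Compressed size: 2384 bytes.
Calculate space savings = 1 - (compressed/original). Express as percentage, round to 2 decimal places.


ratio = compressed/original = 2384/6371 = 0.374196
savings = 1 - ratio = 1 - 0.374196 = 0.625804
as a percentage: 0.625804 * 100 = 62.58%

Space savings = 1 - 2384/6371 = 62.58%


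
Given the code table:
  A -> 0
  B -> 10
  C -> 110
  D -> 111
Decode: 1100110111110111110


Decoding:
110 -> C
0 -> A
110 -> C
111 -> D
110 -> C
111 -> D
110 -> C


Result: CACDCDC


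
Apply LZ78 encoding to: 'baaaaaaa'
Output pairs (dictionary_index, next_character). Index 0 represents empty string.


LZ78 encoding steps:
Dictionary: {0: ''}
Step 1: w='' (idx 0), next='b' -> output (0, 'b'), add 'b' as idx 1
Step 2: w='' (idx 0), next='a' -> output (0, 'a'), add 'a' as idx 2
Step 3: w='a' (idx 2), next='a' -> output (2, 'a'), add 'aa' as idx 3
Step 4: w='aa' (idx 3), next='a' -> output (3, 'a'), add 'aaa' as idx 4
Step 5: w='a' (idx 2), end of input -> output (2, '')


Encoded: [(0, 'b'), (0, 'a'), (2, 'a'), (3, 'a'), (2, '')]


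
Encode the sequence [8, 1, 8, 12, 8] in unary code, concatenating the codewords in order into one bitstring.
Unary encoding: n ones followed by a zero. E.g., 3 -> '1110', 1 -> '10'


Encode each number as n ones followed by a terminating 0:
  8 -> 111111110 (9 bits)
  1 -> 10 (2 bits)
  8 -> 111111110 (9 bits)
  12 -> 1111111111110 (13 bits)
  8 -> 111111110 (9 bits)
Total length = 9 + 2 + 9 + 13 + 9 = 42 bits.

Unary([8, 1, 8, 12, 8]) = 111111110101111111101111111111110111111110 (42 bits)


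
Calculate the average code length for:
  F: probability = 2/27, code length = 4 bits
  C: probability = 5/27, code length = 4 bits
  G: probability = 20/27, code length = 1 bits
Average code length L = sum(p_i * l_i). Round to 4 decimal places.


Weighted contributions p_i * l_i:
  F: (2/27) * 4 = 8/27
  C: (5/27) * 4 = 20/27
  G: (20/27) * 1 = 20/27
Sum = (8 + 20 + 20)/27 = 48/27

L = 48/27 = 1.7778 bits/symbol


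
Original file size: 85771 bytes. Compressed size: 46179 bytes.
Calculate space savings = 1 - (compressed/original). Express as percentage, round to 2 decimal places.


ratio = compressed/original = 46179/85771 = 0.538399
savings = 1 - ratio = 1 - 0.538399 = 0.461601
as a percentage: 0.461601 * 100 = 46.16%

Space savings = 1 - 46179/85771 = 46.16%


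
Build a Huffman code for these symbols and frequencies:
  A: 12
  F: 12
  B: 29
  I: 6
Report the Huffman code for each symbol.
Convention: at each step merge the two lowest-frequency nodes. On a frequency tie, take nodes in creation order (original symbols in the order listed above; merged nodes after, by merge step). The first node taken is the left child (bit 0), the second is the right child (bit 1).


Huffman tree construction:
Step 1: Merge I(6) + A(12) = 18
Step 2: Merge F(12) + (I+A)(18) = 30
Step 3: Merge B(29) + (F+(I+A))(30) = 59
Read each symbol's code off the tree from the root (left child = 0, right child = 1).

Codes:
  A: 111 (length 3)
  F: 10 (length 2)
  B: 0 (length 1)
  I: 110 (length 3)
Average code length: 107/59 = 1.8136 bits/symbol


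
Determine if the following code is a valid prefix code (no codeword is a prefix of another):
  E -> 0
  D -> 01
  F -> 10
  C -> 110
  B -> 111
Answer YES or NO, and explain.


Checking each pair (does one codeword prefix another?):
  E='0' vs D='01': prefix -- VIOLATION

NO -- this is NOT a valid prefix code. E (0) is a prefix of D (01).


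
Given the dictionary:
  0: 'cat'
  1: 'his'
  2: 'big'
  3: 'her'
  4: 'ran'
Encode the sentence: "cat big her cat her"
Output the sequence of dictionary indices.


Look up each word in the dictionary:
  'cat' -> 0
  'big' -> 2
  'her' -> 3
  'cat' -> 0
  'her' -> 3

Encoded: [0, 2, 3, 0, 3]


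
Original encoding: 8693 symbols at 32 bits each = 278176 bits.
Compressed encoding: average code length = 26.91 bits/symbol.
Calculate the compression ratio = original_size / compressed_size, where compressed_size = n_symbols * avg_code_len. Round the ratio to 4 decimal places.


original_size = n_symbols * orig_bits = 8693 * 32 = 278176 bits
compressed_size = n_symbols * avg_code_len = 8693 * 26.91 = 233928.63 bits
ratio = original_size / compressed_size = 278176 / 233928.63 = 1.1891

Compression ratio = 1.1891


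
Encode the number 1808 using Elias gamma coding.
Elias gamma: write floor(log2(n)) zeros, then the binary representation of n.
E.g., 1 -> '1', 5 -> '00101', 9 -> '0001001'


num_bits = floor(log2(1808)) + 1 = 11
leading_zeros = num_bits - 1 = 10
binary(1808) = 11100010000

Elias gamma(1808) = '0000000000' + '11100010000' = 000000000011100010000 (21 bits)


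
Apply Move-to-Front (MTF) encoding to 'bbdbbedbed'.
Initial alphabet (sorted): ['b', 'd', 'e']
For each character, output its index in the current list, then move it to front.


MTF encoding:
'b': index 0 in ['b', 'd', 'e'] -> ['b', 'd', 'e']
'b': index 0 in ['b', 'd', 'e'] -> ['b', 'd', 'e']
'd': index 1 in ['b', 'd', 'e'] -> ['d', 'b', 'e']
'b': index 1 in ['d', 'b', 'e'] -> ['b', 'd', 'e']
'b': index 0 in ['b', 'd', 'e'] -> ['b', 'd', 'e']
'e': index 2 in ['b', 'd', 'e'] -> ['e', 'b', 'd']
'd': index 2 in ['e', 'b', 'd'] -> ['d', 'e', 'b']
'b': index 2 in ['d', 'e', 'b'] -> ['b', 'd', 'e']
'e': index 2 in ['b', 'd', 'e'] -> ['e', 'b', 'd']
'd': index 2 in ['e', 'b', 'd'] -> ['d', 'e', 'b']


Output: [0, 0, 1, 1, 0, 2, 2, 2, 2, 2]


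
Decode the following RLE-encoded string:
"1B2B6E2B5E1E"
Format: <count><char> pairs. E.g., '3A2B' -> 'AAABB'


Expanding each <count><char> pair:
  1B -> 'B'
  2B -> 'BB'
  6E -> 'EEEEEE'
  2B -> 'BB'
  5E -> 'EEEEE'
  1E -> 'E'

Decoded = BBBEEEEEEBBEEEEEE


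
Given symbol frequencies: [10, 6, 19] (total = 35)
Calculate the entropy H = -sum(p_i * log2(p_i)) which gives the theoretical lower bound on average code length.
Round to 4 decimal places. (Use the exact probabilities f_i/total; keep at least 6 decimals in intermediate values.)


Per-symbol terms -p_i * log2(p_i) with p_i = f_i/35:
  p = 10/35 = 0.285714: log2(p) = -1.807355, -p*log2(p) = 0.516387
  p = 6/35 = 0.171429: log2(p) = -2.544321, -p*log2(p) = 0.436169
  p = 19/35 = 0.542857: log2(p) = -0.881356, -p*log2(p) = 0.478450
H = 0.516387 + 0.436169 + 0.478450 = 1.431006

H = 1.431 bits/symbol


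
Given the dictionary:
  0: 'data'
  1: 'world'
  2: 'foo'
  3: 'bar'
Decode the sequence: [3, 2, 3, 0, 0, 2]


Look up each index in the dictionary:
  3 -> 'bar'
  2 -> 'foo'
  3 -> 'bar'
  0 -> 'data'
  0 -> 'data'
  2 -> 'foo'

Decoded: "bar foo bar data data foo"


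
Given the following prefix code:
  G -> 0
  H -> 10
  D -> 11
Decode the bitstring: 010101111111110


Decoding step by step:
Bits 0 -> G
Bits 10 -> H
Bits 10 -> H
Bits 11 -> D
Bits 11 -> D
Bits 11 -> D
Bits 11 -> D
Bits 10 -> H


Decoded message: GHHDDDDH


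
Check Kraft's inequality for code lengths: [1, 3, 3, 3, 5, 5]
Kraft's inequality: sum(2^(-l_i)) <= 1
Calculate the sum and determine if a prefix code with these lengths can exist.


Sum = 2^(-1) + 2^(-3) + 2^(-3) + 2^(-3) + 2^(-5) + 2^(-5)
    = 0.5 + 0.125 + 0.125 + 0.125 + 0.03125 + 0.03125
    = 30/32 = 0.9375
Since 0.9375 <= 1, Kraft's inequality IS satisfied.
A prefix code with these lengths CAN exist.

Kraft sum = 0.9375. Satisfied.


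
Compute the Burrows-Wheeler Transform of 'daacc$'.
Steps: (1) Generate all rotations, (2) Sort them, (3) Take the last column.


Rotations (sorted):
  0: $daacc -> last char: c
  1: aacc$d -> last char: d
  2: acc$da -> last char: a
  3: c$daac -> last char: c
  4: cc$daa -> last char: a
  5: daacc$ -> last char: $


BWT = cdaca$


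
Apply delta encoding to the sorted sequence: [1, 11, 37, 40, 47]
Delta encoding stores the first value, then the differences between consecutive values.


First value: 1
Deltas:
  11 - 1 = 10
  37 - 11 = 26
  40 - 37 = 3
  47 - 40 = 7


Delta encoded: [1, 10, 26, 3, 7]


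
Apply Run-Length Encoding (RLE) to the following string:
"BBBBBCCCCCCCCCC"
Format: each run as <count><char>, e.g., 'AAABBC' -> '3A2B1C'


Scanning runs left to right:
  i=0: run of 'B' x 5 -> '5B'
  i=5: run of 'C' x 10 -> '10C'

RLE = 5B10C


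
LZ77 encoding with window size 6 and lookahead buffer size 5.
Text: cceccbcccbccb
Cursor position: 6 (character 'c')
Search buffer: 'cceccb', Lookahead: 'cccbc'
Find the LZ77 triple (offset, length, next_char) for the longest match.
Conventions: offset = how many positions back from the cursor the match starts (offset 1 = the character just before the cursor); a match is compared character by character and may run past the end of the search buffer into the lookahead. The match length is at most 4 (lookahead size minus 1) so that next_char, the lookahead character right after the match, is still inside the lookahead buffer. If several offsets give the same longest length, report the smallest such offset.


Try each offset into the search buffer:
  offset=1 (pos 5, char 'b'): match length 0
  offset=2 (pos 4, char 'c'): match length 1
  offset=3 (pos 3, char 'c'): match length 2
  offset=4 (pos 2, char 'e'): match length 0
  offset=5 (pos 1, char 'c'): match length 1
  offset=6 (pos 0, char 'c'): match length 2
Longest match has length 2, found at offsets 3, 6; take the smallest, offset 3.
next_char = character at position 6 + 2 = 8 -> 'c'

Best match: offset=3, length=2 (matching 'cc' starting at position 3)
LZ77 triple: (3, 2, 'c')


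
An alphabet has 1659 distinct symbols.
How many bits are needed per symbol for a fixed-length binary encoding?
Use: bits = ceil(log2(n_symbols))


log2(1659) = 10.6961
Bracket: 2^10 = 1024 < 1659 <= 2^11 = 2048
So ceil(log2(1659)) = 11

bits = ceil(log2(1659)) = ceil(10.6961) = 11 bits


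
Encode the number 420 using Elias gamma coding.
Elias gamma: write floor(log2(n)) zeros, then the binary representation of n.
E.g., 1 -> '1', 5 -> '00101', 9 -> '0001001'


num_bits = floor(log2(420)) + 1 = 9
leading_zeros = num_bits - 1 = 8
binary(420) = 110100100

Elias gamma(420) = '00000000' + '110100100' = 00000000110100100 (17 bits)


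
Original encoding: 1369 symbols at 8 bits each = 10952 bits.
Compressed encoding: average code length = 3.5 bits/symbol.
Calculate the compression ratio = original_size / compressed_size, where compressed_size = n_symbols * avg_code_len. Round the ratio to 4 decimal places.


original_size = n_symbols * orig_bits = 1369 * 8 = 10952 bits
compressed_size = n_symbols * avg_code_len = 1369 * 3.5 = 4791.5 bits
ratio = original_size / compressed_size = 10952 / 4791.5 = 2.2857

Compression ratio = 2.2857


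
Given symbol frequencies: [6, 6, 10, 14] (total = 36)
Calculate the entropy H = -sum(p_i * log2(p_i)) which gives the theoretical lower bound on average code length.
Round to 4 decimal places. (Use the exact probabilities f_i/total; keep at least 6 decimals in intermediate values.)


Per-symbol terms -p_i * log2(p_i) with p_i = f_i/36:
  p = 6/36 = 0.166667: log2(p) = -2.584963, -p*log2(p) = 0.430827
  p = 6/36 = 0.166667: log2(p) = -2.584963, -p*log2(p) = 0.430827
  p = 10/36 = 0.277778: log2(p) = -1.847997, -p*log2(p) = 0.513332
  p = 14/36 = 0.388889: log2(p) = -1.362570, -p*log2(p) = 0.529888
H = 0.430827 + 0.430827 + 0.513332 + 0.529888 = 1.904874

H = 1.9049 bits/symbol


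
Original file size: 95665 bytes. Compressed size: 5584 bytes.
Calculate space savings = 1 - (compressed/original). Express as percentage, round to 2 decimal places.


ratio = compressed/original = 5584/95665 = 0.05837
savings = 1 - ratio = 1 - 0.05837 = 0.94163
as a percentage: 0.94163 * 100 = 94.16%

Space savings = 1 - 5584/95665 = 94.16%


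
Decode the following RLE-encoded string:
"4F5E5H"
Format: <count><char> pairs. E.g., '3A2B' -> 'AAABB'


Expanding each <count><char> pair:
  4F -> 'FFFF'
  5E -> 'EEEEE'
  5H -> 'HHHHH'

Decoded = FFFFEEEEEHHHHH


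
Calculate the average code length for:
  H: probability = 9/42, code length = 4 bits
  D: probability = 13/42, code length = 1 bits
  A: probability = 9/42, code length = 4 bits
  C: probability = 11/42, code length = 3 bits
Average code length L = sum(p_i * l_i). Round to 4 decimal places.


Weighted contributions p_i * l_i:
  H: (9/42) * 4 = 36/42
  D: (13/42) * 1 = 13/42
  A: (9/42) * 4 = 36/42
  C: (11/42) * 3 = 33/42
Sum = (36 + 13 + 36 + 33)/42 = 118/42

L = 118/42 = 2.8095 bits/symbol


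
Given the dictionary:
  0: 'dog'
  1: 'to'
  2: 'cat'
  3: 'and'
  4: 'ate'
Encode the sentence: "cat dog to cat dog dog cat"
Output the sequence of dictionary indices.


Look up each word in the dictionary:
  'cat' -> 2
  'dog' -> 0
  'to' -> 1
  'cat' -> 2
  'dog' -> 0
  'dog' -> 0
  'cat' -> 2

Encoded: [2, 0, 1, 2, 0, 0, 2]


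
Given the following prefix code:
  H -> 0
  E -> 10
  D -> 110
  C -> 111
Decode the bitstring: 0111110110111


Decoding step by step:
Bits 0 -> H
Bits 111 -> C
Bits 110 -> D
Bits 110 -> D
Bits 111 -> C


Decoded message: HCDDC


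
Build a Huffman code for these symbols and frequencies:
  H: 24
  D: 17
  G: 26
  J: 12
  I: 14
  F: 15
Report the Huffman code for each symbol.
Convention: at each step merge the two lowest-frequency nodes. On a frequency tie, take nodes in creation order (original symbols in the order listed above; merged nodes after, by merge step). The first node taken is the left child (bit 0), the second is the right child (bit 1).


Huffman tree construction:
Step 1: Merge J(12) + I(14) = 26
Step 2: Merge F(15) + D(17) = 32
Step 3: Merge H(24) + G(26) = 50
Step 4: Merge (J+I)(26) + (F+D)(32) = 58
Step 5: Merge (H+G)(50) + ((J+I)+(F+D))(58) = 108
Read each symbol's code off the tree from the root (left child = 0, right child = 1).

Codes:
  H: 00 (length 2)
  D: 111 (length 3)
  G: 01 (length 2)
  J: 100 (length 3)
  I: 101 (length 3)
  F: 110 (length 3)
Average code length: 274/108 = 2.5370 bits/symbol


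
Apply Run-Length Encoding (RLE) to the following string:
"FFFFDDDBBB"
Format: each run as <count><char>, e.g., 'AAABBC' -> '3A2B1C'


Scanning runs left to right:
  i=0: run of 'F' x 4 -> '4F'
  i=4: run of 'D' x 3 -> '3D'
  i=7: run of 'B' x 3 -> '3B'

RLE = 4F3D3B


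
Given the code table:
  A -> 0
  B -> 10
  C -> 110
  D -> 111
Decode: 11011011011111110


Decoding:
110 -> C
110 -> C
110 -> C
111 -> D
111 -> D
10 -> B


Result: CCCDDB


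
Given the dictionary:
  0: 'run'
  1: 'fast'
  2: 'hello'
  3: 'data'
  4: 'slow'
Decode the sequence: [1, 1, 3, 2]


Look up each index in the dictionary:
  1 -> 'fast'
  1 -> 'fast'
  3 -> 'data'
  2 -> 'hello'

Decoded: "fast fast data hello"


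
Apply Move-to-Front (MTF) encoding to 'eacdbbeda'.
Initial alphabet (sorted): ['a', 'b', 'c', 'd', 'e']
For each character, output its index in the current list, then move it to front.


MTF encoding:
'e': index 4 in ['a', 'b', 'c', 'd', 'e'] -> ['e', 'a', 'b', 'c', 'd']
'a': index 1 in ['e', 'a', 'b', 'c', 'd'] -> ['a', 'e', 'b', 'c', 'd']
'c': index 3 in ['a', 'e', 'b', 'c', 'd'] -> ['c', 'a', 'e', 'b', 'd']
'd': index 4 in ['c', 'a', 'e', 'b', 'd'] -> ['d', 'c', 'a', 'e', 'b']
'b': index 4 in ['d', 'c', 'a', 'e', 'b'] -> ['b', 'd', 'c', 'a', 'e']
'b': index 0 in ['b', 'd', 'c', 'a', 'e'] -> ['b', 'd', 'c', 'a', 'e']
'e': index 4 in ['b', 'd', 'c', 'a', 'e'] -> ['e', 'b', 'd', 'c', 'a']
'd': index 2 in ['e', 'b', 'd', 'c', 'a'] -> ['d', 'e', 'b', 'c', 'a']
'a': index 4 in ['d', 'e', 'b', 'c', 'a'] -> ['a', 'd', 'e', 'b', 'c']


Output: [4, 1, 3, 4, 4, 0, 4, 2, 4]


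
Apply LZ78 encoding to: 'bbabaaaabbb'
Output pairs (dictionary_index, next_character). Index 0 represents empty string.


LZ78 encoding steps:
Dictionary: {0: ''}
Step 1: w='' (idx 0), next='b' -> output (0, 'b'), add 'b' as idx 1
Step 2: w='b' (idx 1), next='a' -> output (1, 'a'), add 'ba' as idx 2
Step 3: w='ba' (idx 2), next='a' -> output (2, 'a'), add 'baa' as idx 3
Step 4: w='' (idx 0), next='a' -> output (0, 'a'), add 'a' as idx 4
Step 5: w='a' (idx 4), next='b' -> output (4, 'b'), add 'ab' as idx 5
Step 6: w='b' (idx 1), next='b' -> output (1, 'b'), add 'bb' as idx 6


Encoded: [(0, 'b'), (1, 'a'), (2, 'a'), (0, 'a'), (4, 'b'), (1, 'b')]


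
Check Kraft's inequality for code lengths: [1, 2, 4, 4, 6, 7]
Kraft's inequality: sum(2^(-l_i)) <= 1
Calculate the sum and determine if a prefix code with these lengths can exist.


Sum = 2^(-1) + 2^(-2) + 2^(-4) + 2^(-4) + 2^(-6) + 2^(-7)
    = 0.5 + 0.25 + 0.0625 + 0.0625 + 0.015625 + 0.0078125
    = 115/128 = 0.8984375
Since 0.8984375 <= 1, Kraft's inequality IS satisfied.
A prefix code with these lengths CAN exist.

Kraft sum = 0.8984375. Satisfied.


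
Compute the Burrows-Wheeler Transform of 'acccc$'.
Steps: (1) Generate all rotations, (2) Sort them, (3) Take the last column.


Rotations (sorted):
  0: $acccc -> last char: c
  1: acccc$ -> last char: $
  2: c$accc -> last char: c
  3: cc$acc -> last char: c
  4: ccc$ac -> last char: c
  5: cccc$a -> last char: a


BWT = c$ccca


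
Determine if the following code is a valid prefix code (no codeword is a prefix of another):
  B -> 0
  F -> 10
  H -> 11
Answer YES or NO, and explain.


Checking each pair (does one codeword prefix another?):
  B='0' vs F='10': no prefix
  B='0' vs H='11': no prefix
  F='10' vs B='0': no prefix
  F='10' vs H='11': no prefix
  H='11' vs B='0': no prefix
  H='11' vs F='10': no prefix
No violation found over all pairs.

YES -- this is a valid prefix code. No codeword is a prefix of any other codeword.


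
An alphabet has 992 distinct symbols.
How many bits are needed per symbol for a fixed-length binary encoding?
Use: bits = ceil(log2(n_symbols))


log2(992) = 9.9542
Bracket: 2^9 = 512 < 992 <= 2^10 = 1024
So ceil(log2(992)) = 10

bits = ceil(log2(992)) = ceil(9.9542) = 10 bits


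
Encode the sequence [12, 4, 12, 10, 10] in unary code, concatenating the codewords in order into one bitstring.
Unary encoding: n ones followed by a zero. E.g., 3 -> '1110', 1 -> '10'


Encode each number as n ones followed by a terminating 0:
  12 -> 1111111111110 (13 bits)
  4 -> 11110 (5 bits)
  12 -> 1111111111110 (13 bits)
  10 -> 11111111110 (11 bits)
  10 -> 11111111110 (11 bits)
Total length = 13 + 5 + 13 + 11 + 11 = 53 bits.

Unary([12, 4, 12, 10, 10]) = 11111111111101111011111111111101111111111011111111110 (53 bits)


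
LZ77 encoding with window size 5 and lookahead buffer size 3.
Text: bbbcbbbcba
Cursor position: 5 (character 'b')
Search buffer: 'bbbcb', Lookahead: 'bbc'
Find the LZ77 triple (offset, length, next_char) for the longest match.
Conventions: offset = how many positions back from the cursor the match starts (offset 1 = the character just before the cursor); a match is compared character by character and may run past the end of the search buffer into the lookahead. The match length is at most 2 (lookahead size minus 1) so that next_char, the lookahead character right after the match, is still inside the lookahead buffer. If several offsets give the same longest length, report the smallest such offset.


Try each offset into the search buffer:
  offset=1 (pos 4, char 'b'): match length 2
  offset=2 (pos 3, char 'c'): match length 0
  offset=3 (pos 2, char 'b'): match length 1
  offset=4 (pos 1, char 'b'): match length 2
  offset=5 (pos 0, char 'b'): match length 2
Longest match has length 2, found at offsets 1, 4, 5; take the smallest, offset 1.
next_char = character at position 5 + 2 = 7 -> 'c'

Best match: offset=1, length=2 (matching 'bb' starting at position 4)
LZ77 triple: (1, 2, 'c')


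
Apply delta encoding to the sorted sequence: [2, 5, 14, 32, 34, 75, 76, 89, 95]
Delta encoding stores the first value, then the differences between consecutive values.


First value: 2
Deltas:
  5 - 2 = 3
  14 - 5 = 9
  32 - 14 = 18
  34 - 32 = 2
  75 - 34 = 41
  76 - 75 = 1
  89 - 76 = 13
  95 - 89 = 6


Delta encoded: [2, 3, 9, 18, 2, 41, 1, 13, 6]


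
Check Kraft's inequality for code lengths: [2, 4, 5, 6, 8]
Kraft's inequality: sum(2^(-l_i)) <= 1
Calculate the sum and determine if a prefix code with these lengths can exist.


Sum = 2^(-2) + 2^(-4) + 2^(-5) + 2^(-6) + 2^(-8)
    = 0.25 + 0.0625 + 0.03125 + 0.015625 + 0.00390625
    = 93/256 = 0.36328125
Since 0.36328125 <= 1, Kraft's inequality IS satisfied.
A prefix code with these lengths CAN exist.

Kraft sum = 0.36328125. Satisfied.


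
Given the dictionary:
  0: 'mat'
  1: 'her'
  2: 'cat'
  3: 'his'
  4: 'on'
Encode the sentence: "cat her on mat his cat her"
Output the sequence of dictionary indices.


Look up each word in the dictionary:
  'cat' -> 2
  'her' -> 1
  'on' -> 4
  'mat' -> 0
  'his' -> 3
  'cat' -> 2
  'her' -> 1

Encoded: [2, 1, 4, 0, 3, 2, 1]


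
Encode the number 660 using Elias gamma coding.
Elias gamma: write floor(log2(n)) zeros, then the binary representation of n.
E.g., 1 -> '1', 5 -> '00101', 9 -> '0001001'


num_bits = floor(log2(660)) + 1 = 10
leading_zeros = num_bits - 1 = 9
binary(660) = 1010010100

Elias gamma(660) = '000000000' + '1010010100' = 0000000001010010100 (19 bits)


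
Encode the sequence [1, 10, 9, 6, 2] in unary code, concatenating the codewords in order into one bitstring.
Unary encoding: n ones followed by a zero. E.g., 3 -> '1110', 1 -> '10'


Encode each number as n ones followed by a terminating 0:
  1 -> 10 (2 bits)
  10 -> 11111111110 (11 bits)
  9 -> 1111111110 (10 bits)
  6 -> 1111110 (7 bits)
  2 -> 110 (3 bits)
Total length = 2 + 11 + 10 + 7 + 3 = 33 bits.

Unary([1, 10, 9, 6, 2]) = 101111111111011111111101111110110 (33 bits)
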